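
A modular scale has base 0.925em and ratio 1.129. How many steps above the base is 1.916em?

6

1.129ⁿ = 1.916 / 0.925 = 2.0714
n = ln(2.0714) / ln(1.129) = 0.7282 / 0.1213 ≈ 6.00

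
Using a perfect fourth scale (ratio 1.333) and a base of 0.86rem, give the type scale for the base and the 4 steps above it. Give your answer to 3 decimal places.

Step 0: 0.86rem
Step 1: 0.86 × 1.333 = 1.146
Step 2: 0.86 × 1.333² = 1.528
Step 3: 0.86 × 1.333³ = 2.037
Step 4: 0.86 × 1.333⁴ = 2.715

0.860rem, 1.146rem, 1.528rem, 2.037rem, 2.715rem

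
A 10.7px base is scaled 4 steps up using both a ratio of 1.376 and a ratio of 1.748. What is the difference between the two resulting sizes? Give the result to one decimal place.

At 1.376: 10.7 × 1.376⁴ = 38.358px
At 1.748: 10.7 × 1.748⁴ = 99.896px
Difference: 99.896 − 38.358 = 61.538px

61.5px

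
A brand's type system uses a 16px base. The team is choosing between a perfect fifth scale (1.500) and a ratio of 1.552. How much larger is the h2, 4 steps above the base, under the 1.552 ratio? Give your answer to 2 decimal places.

Perfect fifth: 16.0 × 1.500⁴ = 81.0000px
At 1.552: 16.0 × 1.552⁴ = 92.8297px
Difference: 92.8297 − 81.0000 = 11.8297px

11.83px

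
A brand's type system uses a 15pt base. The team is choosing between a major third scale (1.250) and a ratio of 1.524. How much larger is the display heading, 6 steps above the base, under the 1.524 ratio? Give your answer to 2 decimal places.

130.71pt

Major third: 15.0 × 1.250⁶ = 57.2205pt
At 1.524: 15.0 × 1.524⁶ = 187.9321pt
Difference: 187.9321 − 57.2205 = 130.7116pt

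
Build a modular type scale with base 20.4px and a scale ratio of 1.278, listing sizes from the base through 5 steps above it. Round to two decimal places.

Step 0: 20.4px
Step 1: 20.4 × 1.278 = 26.07
Step 2: 20.4 × 1.278² = 33.32
Step 3: 20.4 × 1.278³ = 42.58
Step 4: 20.4 × 1.278⁴ = 54.42
Step 5: 20.4 × 1.278⁵ = 69.55

20.40px, 26.07px, 33.32px, 42.58px, 54.42px, 69.55px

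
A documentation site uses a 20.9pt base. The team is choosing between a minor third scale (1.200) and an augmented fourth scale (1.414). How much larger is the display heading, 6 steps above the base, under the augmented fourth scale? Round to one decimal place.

Minor third: 20.9 × 1.200⁶ = 62.407pt
Augmented fourth: 20.9 × 1.414⁶ = 167.049pt
Difference: 167.049 − 62.407 = 104.642pt

104.6pt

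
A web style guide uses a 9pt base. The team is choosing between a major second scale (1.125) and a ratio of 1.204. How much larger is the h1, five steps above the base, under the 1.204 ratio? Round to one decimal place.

6.6pt

Major second: 9.0 × 1.125⁵ = 16.218pt
At 1.204: 9.0 × 1.204⁵ = 22.771pt
Difference: 22.771 − 16.218 = 6.553pt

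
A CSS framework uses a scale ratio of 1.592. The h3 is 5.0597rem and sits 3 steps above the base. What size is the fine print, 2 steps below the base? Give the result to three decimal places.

0.495rem

Moving from step +3 to step -2 is 5 steps down, so divide by r⁵.
5.0597 ÷ 1.592⁵ = 5.0597 ÷ 10.22622 ≈ 0.495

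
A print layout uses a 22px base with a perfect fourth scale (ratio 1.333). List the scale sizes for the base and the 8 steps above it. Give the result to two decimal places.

Step 0: 22px
Step 1: 22.0 × 1.333 = 29.33
Step 2: 22.0 × 1.333² = 39.09
Step 3: 22.0 × 1.333³ = 52.11
Step 4: 22.0 × 1.333⁴ = 69.46
Step 5: 22.0 × 1.333⁵ = 92.59
Step 6: 22.0 × 1.333⁶ = 123.43
Step 7: 22.0 × 1.333⁷ = 164.53
Step 8: 22.0 × 1.333⁸ = 219.31

22.00px, 29.33px, 39.09px, 52.11px, 69.46px, 92.59px, 123.43px, 164.53px, 219.31px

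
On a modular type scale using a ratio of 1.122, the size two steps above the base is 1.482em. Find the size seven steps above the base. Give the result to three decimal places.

2.635em

Moving from step +2 to step +7 is 5 steps up, so multiply by r⁵.
1.482 × 1.122⁵ = 1.482 × 1.77813 ≈ 2.635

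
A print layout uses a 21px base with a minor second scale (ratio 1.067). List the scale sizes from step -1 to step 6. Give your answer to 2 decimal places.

Step -1: 21.0 ÷ 1.067 = 19.68
Step 0: 21px
Step 1: 21.0 × 1.067 = 22.41
Step 2: 21.0 × 1.067² = 23.91
Step 3: 21.0 × 1.067³ = 25.51
Step 4: 21.0 × 1.067⁴ = 27.22
Step 5: 21.0 × 1.067⁵ = 29.04
Step 6: 21.0 × 1.067⁶ = 30.99

19.68px, 21.00px, 22.41px, 23.91px, 25.51px, 27.22px, 29.04px, 30.99px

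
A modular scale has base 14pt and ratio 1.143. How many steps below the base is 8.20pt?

4

1.143ⁿ = 14 / 8.20 = 1.7073
n = ln(1.7073) / ln(1.143) = 0.5349 / 0.1337 ≈ 4.00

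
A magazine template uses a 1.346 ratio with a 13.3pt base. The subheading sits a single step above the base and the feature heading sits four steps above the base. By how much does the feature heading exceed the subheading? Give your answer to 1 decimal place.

Step 1: 13.3 × 1.346 = 17.902pt
Step 4: 13.3 × 1.346⁴ = 43.655pt
Difference: 43.655 − 17.902 = 25.753pt

25.8pt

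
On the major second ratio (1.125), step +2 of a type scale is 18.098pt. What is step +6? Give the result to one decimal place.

29.0pt

The gap is 6 − (2) = 4 steps, so the factor is 1.125^4.
18.098 × 1.125⁴ = 18.098 × 1.60181 ≈ 28.989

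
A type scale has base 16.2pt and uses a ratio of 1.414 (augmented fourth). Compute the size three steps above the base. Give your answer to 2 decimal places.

Every step multiplies by the scale ratio.
16.2 × 1.414³ = 16.2 × 2.82715 ≈ 45.80

45.80pt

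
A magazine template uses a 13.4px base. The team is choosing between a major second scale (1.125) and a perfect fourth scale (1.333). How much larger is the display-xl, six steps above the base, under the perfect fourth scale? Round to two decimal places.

Major second: 13.4 × 1.125⁶ = 27.1656px
Perfect fourth: 13.4 × 1.333⁶ = 75.1771px
Difference: 75.1771 − 27.1656 = 48.0115px

48.01px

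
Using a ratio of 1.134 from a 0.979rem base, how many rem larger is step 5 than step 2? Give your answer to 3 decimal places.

0.577rem

Step 2: 0.979 × 1.134² = 1.25895rem
Step 5: 0.979 × 1.134⁵ = 1.83590rem
Difference: 1.83590 − 1.25895 = 0.57695rem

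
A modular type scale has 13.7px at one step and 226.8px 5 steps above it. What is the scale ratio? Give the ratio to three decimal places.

The ratio satisfies 13.7 × r⁵ = 226.8, so r = (226.8 / 13.7)^(1/5).
r = 16.5547^(1/5) ≈ 1.7530

1.753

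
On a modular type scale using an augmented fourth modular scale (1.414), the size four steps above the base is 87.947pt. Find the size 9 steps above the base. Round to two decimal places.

497.13pt

87.947 × 1.414⁵ = 87.947 × 5.65258 ≈ 497.128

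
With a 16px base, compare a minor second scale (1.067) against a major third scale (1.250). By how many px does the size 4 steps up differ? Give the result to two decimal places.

Minor second: 16.0 × 1.067⁴ = 20.7385px
Major third: 16.0 × 1.250⁴ = 39.0625px
Difference: 39.0625 − 20.7385 = 18.3240px

18.32px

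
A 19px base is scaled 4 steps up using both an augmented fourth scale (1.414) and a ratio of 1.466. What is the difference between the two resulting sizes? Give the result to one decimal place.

Augmented fourth: 19.0 × 1.414⁴ = 75.954px
At 1.466: 19.0 × 1.466⁴ = 87.759px
Difference: 87.759 − 75.954 = 11.805px

11.8px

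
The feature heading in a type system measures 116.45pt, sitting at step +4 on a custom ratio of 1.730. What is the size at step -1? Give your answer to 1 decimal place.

The gap is -1 − (4) = -5 steps, so the factor is 1.730^-5.
116.45 ÷ 1.730⁵ = 116.45 ÷ 15.49639 ≈ 7.515

7.5pt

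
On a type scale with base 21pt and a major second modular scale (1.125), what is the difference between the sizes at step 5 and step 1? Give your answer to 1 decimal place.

14.2pt

Step 1: 21.0 × 1.125 = 23.625pt
Step 5: 21.0 × 1.125⁵ = 37.843pt
Difference: 37.843 − 23.625 = 14.218pt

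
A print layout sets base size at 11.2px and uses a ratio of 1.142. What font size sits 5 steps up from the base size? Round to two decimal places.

21.75px

Every step multiplies by the scale ratio.
11.2 × 1.142⁵ = 11.2 × 1.94236 ≈ 21.75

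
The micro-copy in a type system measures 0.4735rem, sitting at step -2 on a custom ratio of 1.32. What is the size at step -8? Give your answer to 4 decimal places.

0.0895rem

Moving from step -2 to step -8 is 6 steps down, so divide by r⁶.
0.4735 ÷ 1.32⁶ = 0.4735 ÷ 5.28985 ≈ 0.0895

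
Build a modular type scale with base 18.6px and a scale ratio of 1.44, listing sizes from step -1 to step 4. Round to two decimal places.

12.92px, 18.60px, 26.78px, 38.57px, 55.54px, 79.98px

Step -1: 18.6 ÷ 1.44 = 12.92
Step 0: 18.6px
Step 1: 18.6 × 1.44 = 26.78
Step 2: 18.6 × 1.44² = 38.57
Step 3: 18.6 × 1.44³ = 55.54
Step 4: 18.6 × 1.44⁴ = 79.98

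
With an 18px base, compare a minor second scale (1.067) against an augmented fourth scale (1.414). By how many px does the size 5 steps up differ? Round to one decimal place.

Minor second: 18.0 × 1.067⁵ = 24.894px
Augmented fourth: 18.0 × 1.414⁵ = 101.747px
Difference: 101.747 − 24.894 = 76.853px

76.9px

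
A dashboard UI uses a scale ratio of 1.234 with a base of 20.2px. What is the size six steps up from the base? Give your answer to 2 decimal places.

20.2 × 1.234⁶ = 20.2 × 3.53095 ≈ 71.33

71.33px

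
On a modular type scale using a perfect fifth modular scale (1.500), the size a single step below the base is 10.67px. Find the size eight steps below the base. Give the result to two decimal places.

0.62px

10.67 ÷ 1.500⁷ = 10.67 ÷ 17.08594 ≈ 0.624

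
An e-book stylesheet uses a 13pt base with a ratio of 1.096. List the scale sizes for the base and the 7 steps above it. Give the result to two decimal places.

Step 0: 13pt
Step 1: 13.0 × 1.096 = 14.25
Step 2: 13.0 × 1.096² = 15.62
Step 3: 13.0 × 1.096³ = 17.11
Step 4: 13.0 × 1.096⁴ = 18.76
Step 5: 13.0 × 1.096⁵ = 20.56
Step 6: 13.0 × 1.096⁶ = 22.53
Step 7: 13.0 × 1.096⁷ = 24.70

13.00pt, 14.25pt, 15.62pt, 17.11pt, 18.76pt, 20.56pt, 22.53pt, 24.70pt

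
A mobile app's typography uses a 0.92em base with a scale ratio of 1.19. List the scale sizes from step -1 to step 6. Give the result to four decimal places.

Step -1: 0.92 ÷ 1.19 = 0.7731
Step 0: 0.92em
Step 1: 0.92 × 1.19 = 1.0948
Step 2: 0.92 × 1.19² = 1.3028
Step 3: 0.92 × 1.19³ = 1.5503
Step 4: 0.92 × 1.19⁴ = 1.8449
Step 5: 0.92 × 1.19⁵ = 2.1954
Step 6: 0.92 × 1.19⁶ = 2.6126

0.7731em, 0.9200em, 1.0948em, 1.3028em, 1.5503em, 1.8449em, 2.1954em, 2.6126em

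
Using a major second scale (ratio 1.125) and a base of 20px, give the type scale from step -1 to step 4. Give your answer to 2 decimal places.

17.78px, 20.00px, 22.50px, 25.31px, 28.48px, 32.04px

Step -1: 20.0 ÷ 1.125 = 17.78
Step 0: 20px
Step 1: 20.0 × 1.125 = 22.50
Step 2: 20.0 × 1.125² = 25.31
Step 3: 20.0 × 1.125³ = 28.48
Step 4: 20.0 × 1.125⁴ = 32.04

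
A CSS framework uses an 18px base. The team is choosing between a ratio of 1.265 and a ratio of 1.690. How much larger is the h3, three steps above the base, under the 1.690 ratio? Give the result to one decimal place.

At 1.265: 18.0 × 1.265³ = 36.437px
At 1.690: 18.0 × 1.690³ = 86.883px
Difference: 86.883 − 36.437 = 50.446px

50.4px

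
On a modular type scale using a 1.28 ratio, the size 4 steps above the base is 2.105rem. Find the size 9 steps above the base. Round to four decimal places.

Moving from step +4 to step +9 is 5 steps up, so multiply by r⁵.
2.105 × 1.28⁵ = 2.105 × 3.43597 ≈ 7.2327

7.2327rem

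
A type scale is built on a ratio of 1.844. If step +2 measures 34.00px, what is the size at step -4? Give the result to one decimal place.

The gap is -4 − (2) = -6 steps, so the factor is 1.844^-6.
34.00 ÷ 1.844⁶ = 34.00 ÷ 39.31565 ≈ 0.865

0.9px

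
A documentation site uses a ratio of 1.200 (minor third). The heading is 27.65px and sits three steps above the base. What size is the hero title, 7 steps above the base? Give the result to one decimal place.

The gap is 7 − (3) = 4 steps, so the factor is 1.200^4.
27.65 × 1.200⁴ = 27.65 × 2.07360 ≈ 57.335

57.3px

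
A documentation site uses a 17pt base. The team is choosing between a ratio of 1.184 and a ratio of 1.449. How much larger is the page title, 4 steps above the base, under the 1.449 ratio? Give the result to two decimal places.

At 1.184: 17.0 × 1.184⁴ = 33.4084pt
At 1.449: 17.0 × 1.449⁴ = 74.9415pt
Difference: 74.9415 − 33.4084 = 41.5331pt

41.53pt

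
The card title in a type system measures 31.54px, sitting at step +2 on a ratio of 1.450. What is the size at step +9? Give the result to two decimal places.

425.05px

The gap is 9 − (2) = 7 steps, so the factor is 1.450^7.
31.54 × 1.450⁷ = 31.54 × 13.47647 ≈ 425.048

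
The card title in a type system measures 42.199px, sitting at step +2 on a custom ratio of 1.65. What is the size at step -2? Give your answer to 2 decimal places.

5.69px

42.199 ÷ 1.65⁴ = 42.199 ÷ 7.41201 ≈ 5.693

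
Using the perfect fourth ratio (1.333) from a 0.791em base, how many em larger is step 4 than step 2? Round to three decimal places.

Step 2: 0.791 × 1.333² = 1.40552em
Step 4: 0.791 × 1.333⁴ = 2.49745em
Difference: 2.49745 − 1.40552 = 1.09193em

1.092em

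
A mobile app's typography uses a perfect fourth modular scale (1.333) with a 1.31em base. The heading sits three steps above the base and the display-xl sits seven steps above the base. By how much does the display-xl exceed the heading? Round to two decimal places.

Step 3: 1.31 × 1.333³ = 3.1029em
Step 7: 1.31 × 1.333⁷ = 9.7968em
Difference: 9.7968 − 3.1029 = 6.6939em

6.69em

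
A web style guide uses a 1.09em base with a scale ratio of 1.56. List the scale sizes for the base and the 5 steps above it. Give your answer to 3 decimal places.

1.090em, 1.700em, 2.653em, 4.138em, 6.455em, 10.070em

Step 0: 1.09em
Step 1: 1.09 × 1.56 = 1.700
Step 2: 1.09 × 1.56² = 2.653
Step 3: 1.09 × 1.56³ = 4.138
Step 4: 1.09 × 1.56⁴ = 6.455
Step 5: 1.09 × 1.56⁵ = 10.070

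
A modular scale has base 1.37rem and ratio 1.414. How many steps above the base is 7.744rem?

1.414ⁿ = 7.744 / 1.37 = 5.6526
n = ln(5.6526) / ln(1.414) = 1.7321 / 0.3464 ≈ 5.00

5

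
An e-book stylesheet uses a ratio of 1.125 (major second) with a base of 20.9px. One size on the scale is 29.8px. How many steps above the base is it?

3

1.125ⁿ = 29.8 / 20.9 = 1.4258
n = ln(1.4258) / ln(1.125) = 0.3548 / 0.1178 ≈ 3.01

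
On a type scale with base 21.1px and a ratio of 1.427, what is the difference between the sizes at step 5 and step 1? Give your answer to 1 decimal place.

94.7px

Step 1: 21.1 × 1.427 = 30.110px
Step 5: 21.1 × 1.427⁵ = 124.854px
Difference: 124.854 − 30.110 = 94.744px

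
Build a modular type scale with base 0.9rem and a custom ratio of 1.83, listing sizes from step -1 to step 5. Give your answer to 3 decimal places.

Step -1: 0.9 ÷ 1.83 = 0.492
Step 0: 0.9rem
Step 1: 0.9 × 1.83 = 1.647
Step 2: 0.9 × 1.83² = 3.014
Step 3: 0.9 × 1.83³ = 5.516
Step 4: 0.9 × 1.83⁴ = 10.094
Step 5: 0.9 × 1.83⁵ = 18.471

0.492rem, 0.900rem, 1.647rem, 3.014rem, 5.516rem, 10.094rem, 18.471rem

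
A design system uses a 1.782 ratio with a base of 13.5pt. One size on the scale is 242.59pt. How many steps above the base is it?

1.782ⁿ = 242.59 / 13.5 = 17.9696
n = ln(17.9696) / ln(1.782) = 2.8887 / 0.5777 ≈ 5.00

5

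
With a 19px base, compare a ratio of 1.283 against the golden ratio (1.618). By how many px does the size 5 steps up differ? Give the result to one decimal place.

At 1.283: 19.0 × 1.283⁵ = 66.052px
Golden ratio: 19.0 × 1.618⁵ = 210.691px
Difference: 210.691 − 66.052 = 144.639px

144.6px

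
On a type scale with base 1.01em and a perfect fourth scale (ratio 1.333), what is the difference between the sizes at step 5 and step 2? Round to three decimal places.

2.456em

Step 2: 1.01 × 1.333² = 1.79466em
Step 5: 1.01 × 1.333⁵ = 4.25081em
Difference: 4.25081 − 1.79466 = 2.45615em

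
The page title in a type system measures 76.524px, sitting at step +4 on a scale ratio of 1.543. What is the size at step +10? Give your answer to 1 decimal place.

76.524 × 1.543⁶ = 76.524 × 13.49570 ≈ 1032.745

1032.7px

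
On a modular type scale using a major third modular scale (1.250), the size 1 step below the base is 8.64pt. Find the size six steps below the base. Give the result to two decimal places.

2.83pt

Moving from step -1 to step -6 is 5 steps down, so divide by r⁵.
8.64 ÷ 1.250⁵ = 8.64 ÷ 3.05176 ≈ 2.831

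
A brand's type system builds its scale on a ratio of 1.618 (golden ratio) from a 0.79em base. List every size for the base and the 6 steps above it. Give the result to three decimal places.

0.790em, 1.278em, 2.068em, 3.346em, 5.414em, 8.760em, 14.174em

Step 0: 0.79em
Step 1: 0.79 × 1.618 = 1.278
Step 2: 0.79 × 1.618² = 2.068
Step 3: 0.79 × 1.618³ = 3.346
Step 4: 0.79 × 1.618⁴ = 5.414
Step 5: 0.79 × 1.618⁵ = 8.760
Step 6: 0.79 × 1.618⁶ = 14.174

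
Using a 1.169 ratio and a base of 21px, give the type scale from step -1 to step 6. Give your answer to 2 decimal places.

17.96px, 21.00px, 24.55px, 28.70px, 33.55px, 39.22px, 45.84px, 53.59px

Step -1: 21.0 ÷ 1.169 = 17.96
Step 0: 21px
Step 1: 21.0 × 1.169 = 24.55
Step 2: 21.0 × 1.169² = 28.70
Step 3: 21.0 × 1.169³ = 33.55
Step 4: 21.0 × 1.169⁴ = 39.22
Step 5: 21.0 × 1.169⁵ = 45.84
Step 6: 21.0 × 1.169⁶ = 53.59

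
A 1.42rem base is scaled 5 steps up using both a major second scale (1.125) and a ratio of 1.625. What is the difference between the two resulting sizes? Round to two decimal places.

13.53rem

Major second: 1.42 × 1.125⁵ = 2.5589rem
At 1.625: 1.42 × 1.625⁵ = 16.0900rem
Difference: 16.0900 − 2.5589 = 13.5311rem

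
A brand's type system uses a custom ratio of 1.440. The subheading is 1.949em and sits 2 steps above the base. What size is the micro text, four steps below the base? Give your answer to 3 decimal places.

1.949 ÷ 1.440⁶ = 1.949 ÷ 8.91610 ≈ 0.219

0.219em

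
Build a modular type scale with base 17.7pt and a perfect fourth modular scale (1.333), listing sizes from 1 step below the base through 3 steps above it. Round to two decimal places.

Step -1: 17.7 ÷ 1.333 = 13.28
Step 0: 17.7pt
Step 1: 17.7 × 1.333 = 23.59
Step 2: 17.7 × 1.333² = 31.45
Step 3: 17.7 × 1.333³ = 41.92

13.28pt, 17.70pt, 23.59pt, 31.45pt, 41.92pt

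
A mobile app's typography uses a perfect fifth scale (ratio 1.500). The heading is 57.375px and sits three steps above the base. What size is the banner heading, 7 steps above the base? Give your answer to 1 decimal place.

57.375 × 1.500⁴ = 57.375 × 5.06250 ≈ 290.461

290.5px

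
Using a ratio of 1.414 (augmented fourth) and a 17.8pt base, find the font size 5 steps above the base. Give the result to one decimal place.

100.6pt

17.8 × 1.414⁵ = 17.8 × 5.65258 ≈ 100.62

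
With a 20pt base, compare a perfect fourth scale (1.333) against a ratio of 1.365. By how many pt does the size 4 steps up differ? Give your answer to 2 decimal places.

6.29pt

Perfect fourth: 20.0 × 1.333⁴ = 63.1467pt
At 1.365: 20.0 × 1.365⁴ = 69.4321pt
Difference: 69.4321 − 63.1467 = 6.2854pt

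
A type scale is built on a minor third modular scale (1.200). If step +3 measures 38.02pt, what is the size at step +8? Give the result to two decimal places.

94.61pt

38.02 × 1.200⁵ = 38.02 × 2.48832 ≈ 94.606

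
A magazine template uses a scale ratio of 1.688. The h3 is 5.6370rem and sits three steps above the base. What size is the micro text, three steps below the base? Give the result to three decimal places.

Moving from step +3 to step -3 is 6 steps down, so divide by r⁶.
5.6370 ÷ 1.688⁶ = 5.6370 ÷ 23.13314 ≈ 0.244

0.244rem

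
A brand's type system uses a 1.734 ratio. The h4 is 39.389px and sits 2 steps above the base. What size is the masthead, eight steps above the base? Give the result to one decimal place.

1070.7px

Moving from step +2 to step +8 is 6 steps up, so multiply by r⁶.
39.389 × 1.734⁶ = 39.389 × 27.18282 ≈ 1070.704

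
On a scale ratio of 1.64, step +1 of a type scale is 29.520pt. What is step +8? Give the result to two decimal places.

941.94pt

Moving from step +1 to step +8 is 7 steps up, so multiply by r⁷.
29.520 × 1.64⁷ = 29.520 × 31.90854 ≈ 941.940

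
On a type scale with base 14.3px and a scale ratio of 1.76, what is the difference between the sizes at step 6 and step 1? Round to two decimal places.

399.85px

Step 1: 14.3 × 1.76 = 25.1680px
Step 6: 14.3 × 1.76⁶ = 425.0226px
Difference: 425.0226 − 25.1680 = 399.8546px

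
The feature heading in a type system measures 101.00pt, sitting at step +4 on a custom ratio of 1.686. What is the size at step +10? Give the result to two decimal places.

2319.89pt

The gap is 10 − (4) = 6 steps, so the factor is 1.686^6.
101.00 × 1.686⁶ = 101.00 × 22.96918 ≈ 2319.887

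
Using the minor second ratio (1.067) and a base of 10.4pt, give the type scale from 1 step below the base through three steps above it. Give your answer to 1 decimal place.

9.7pt, 10.4pt, 11.1pt, 11.8pt, 12.6pt

Step -1: 10.4 ÷ 1.067 = 9.7
Step 0: 10.4pt
Step 1: 10.4 × 1.067 = 11.1
Step 2: 10.4 × 1.067² = 11.8
Step 3: 10.4 × 1.067³ = 12.6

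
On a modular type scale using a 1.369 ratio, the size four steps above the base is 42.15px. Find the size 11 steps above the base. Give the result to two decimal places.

379.86px

42.15 × 1.369⁷ = 42.15 × 9.01206 ≈ 379.858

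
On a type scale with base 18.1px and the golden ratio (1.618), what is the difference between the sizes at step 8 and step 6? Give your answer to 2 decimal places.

525.42px

Step 6: 18.1 × 1.618⁶ = 324.7504px
Step 8: 18.1 × 1.618⁸ = 850.1718px
Difference: 850.1718 − 324.7504 = 525.4214px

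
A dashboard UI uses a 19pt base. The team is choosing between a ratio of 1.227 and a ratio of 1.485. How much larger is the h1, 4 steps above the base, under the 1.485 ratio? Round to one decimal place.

At 1.227: 19.0 × 1.227⁴ = 43.066pt
At 1.485: 19.0 × 1.485⁴ = 92.397pt
Difference: 92.397 − 43.066 = 49.331pt

49.3pt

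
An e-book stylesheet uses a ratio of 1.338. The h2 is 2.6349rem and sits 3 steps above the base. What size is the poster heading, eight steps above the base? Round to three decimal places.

11.299rem

The gap is 8 − (3) = 5 steps, so the factor is 1.338^5.
2.6349 × 1.338⁵ = 2.6349 × 4.28825 ≈ 11.299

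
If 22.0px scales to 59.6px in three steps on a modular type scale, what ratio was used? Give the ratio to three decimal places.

1.394

r³ = 59.6 / 22.0, so r = (59.6/22.0)^(1/3).
r = 2.7091^(1/3) ≈ 1.3940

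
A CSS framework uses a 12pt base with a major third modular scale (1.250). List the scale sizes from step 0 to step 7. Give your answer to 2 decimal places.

Step 0: 12pt
Step 1: 12.0 × 1.250 = 15.00
Step 2: 12.0 × 1.250² = 18.75
Step 3: 12.0 × 1.250³ = 23.44
Step 4: 12.0 × 1.250⁴ = 29.30
Step 5: 12.0 × 1.250⁵ = 36.62
Step 6: 12.0 × 1.250⁶ = 45.78
Step 7: 12.0 × 1.250⁷ = 57.22

12.00pt, 15.00pt, 18.75pt, 23.44pt, 29.30pt, 36.62pt, 45.78pt, 57.22pt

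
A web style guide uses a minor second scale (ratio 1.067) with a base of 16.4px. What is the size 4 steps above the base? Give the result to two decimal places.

Every step multiplies by the scale ratio.
16.4 × 1.067⁴ = 16.4 × 1.29616 ≈ 21.26

21.26px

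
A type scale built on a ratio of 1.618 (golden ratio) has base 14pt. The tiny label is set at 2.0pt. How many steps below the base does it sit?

4

1.618ⁿ = 14 / 2.0 = 7.0000
n = ln(7.0000) / ln(1.618) = 1.9459 / 0.4812 ≈ 4.04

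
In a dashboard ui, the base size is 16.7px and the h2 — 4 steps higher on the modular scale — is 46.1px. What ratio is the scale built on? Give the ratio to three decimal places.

The ratio satisfies 16.7 × r⁴ = 46.1, so r = (46.1 / 16.7)^(1/4).
r = 2.7605^(1/4) ≈ 1.2890

1.289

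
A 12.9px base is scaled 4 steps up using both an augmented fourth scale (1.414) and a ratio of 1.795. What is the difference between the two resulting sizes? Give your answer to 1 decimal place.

82.4px

Augmented fourth: 12.9 × 1.414⁴ = 51.569px
At 1.795: 12.9 × 1.795⁴ = 133.921px
Difference: 133.921 − 51.569 = 82.352px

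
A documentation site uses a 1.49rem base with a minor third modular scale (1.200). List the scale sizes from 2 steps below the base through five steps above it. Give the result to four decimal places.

Step -2: 1.49 ÷ 1.200² = 1.0347
Step -1: 1.49 ÷ 1.200 = 1.2417
Step 0: 1.49rem
Step 1: 1.49 × 1.200 = 1.7880
Step 2: 1.49 × 1.200² = 2.1456
Step 3: 1.49 × 1.200³ = 2.5747
Step 4: 1.49 × 1.200⁴ = 3.0897
Step 5: 1.49 × 1.200⁵ = 3.7076

1.0347rem, 1.2417rem, 1.4900rem, 1.7880rem, 2.1456rem, 2.5747rem, 3.0897rem, 3.7076rem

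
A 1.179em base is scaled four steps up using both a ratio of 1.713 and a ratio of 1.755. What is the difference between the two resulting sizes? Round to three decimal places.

At 1.713: 1.179 × 1.713⁴ = 10.15180em
At 1.755: 1.179 × 1.755⁴ = 11.18465em
Difference: 11.18465 − 10.15180 = 1.03285em

1.033em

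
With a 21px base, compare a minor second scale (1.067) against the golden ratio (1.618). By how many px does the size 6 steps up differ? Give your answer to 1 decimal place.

345.8px

Minor second: 21.0 × 1.067⁶ = 30.989px
Golden ratio: 21.0 × 1.618⁶ = 376.782px
Difference: 376.782 − 30.989 = 345.793px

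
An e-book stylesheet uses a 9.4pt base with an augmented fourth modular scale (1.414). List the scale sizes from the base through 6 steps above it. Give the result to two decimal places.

Step 0: 9.4pt
Step 1: 9.4 × 1.414 = 13.29
Step 2: 9.4 × 1.414² = 18.79
Step 3: 9.4 × 1.414³ = 26.58
Step 4: 9.4 × 1.414⁴ = 37.58
Step 5: 9.4 × 1.414⁵ = 53.13
Step 6: 9.4 × 1.414⁶ = 75.13

9.40pt, 13.29pt, 18.79pt, 26.58pt, 37.58pt, 53.13pt, 75.13pt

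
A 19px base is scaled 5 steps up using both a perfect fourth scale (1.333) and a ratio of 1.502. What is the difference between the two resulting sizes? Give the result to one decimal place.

65.3px

Perfect fourth: 19.0 × 1.333⁵ = 79.966px
At 1.502: 19.0 × 1.502⁵ = 145.246px
Difference: 145.246 − 79.966 = 65.280px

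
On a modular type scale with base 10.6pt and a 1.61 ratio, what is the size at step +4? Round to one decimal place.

71.2pt

10.6 × 1.61⁴ = 10.6 × 6.71898 ≈ 71.22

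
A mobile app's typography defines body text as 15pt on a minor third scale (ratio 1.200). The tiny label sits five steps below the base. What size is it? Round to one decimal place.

15.0 ÷ 1.200⁵ = 15.0 ÷ 2.48832 ≈ 6.03

6.0pt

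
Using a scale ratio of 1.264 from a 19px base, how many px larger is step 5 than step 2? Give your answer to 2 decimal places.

30.95px

Step 2: 19.0 × 1.264² = 30.3562px
Step 5: 19.0 × 1.264⁵ = 61.3040px
Difference: 61.3040 − 30.3562 = 30.9478px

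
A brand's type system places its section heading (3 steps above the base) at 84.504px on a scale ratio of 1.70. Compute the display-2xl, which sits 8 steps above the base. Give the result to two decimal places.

1199.84px

84.504 × 1.70⁵ = 84.504 × 14.19857 ≈ 1199.836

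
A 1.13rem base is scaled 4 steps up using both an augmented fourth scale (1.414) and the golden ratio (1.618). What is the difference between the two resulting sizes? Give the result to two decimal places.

3.23rem

Augmented fourth: 1.13 × 1.414⁴ = 4.5173rem
Golden ratio: 1.13 × 1.618⁴ = 7.7445rem
Difference: 7.7445 − 4.5173 = 3.2272rem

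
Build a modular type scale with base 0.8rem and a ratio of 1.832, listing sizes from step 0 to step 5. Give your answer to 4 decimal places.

Step 0: 0.8rem
Step 1: 0.8 × 1.832 = 1.4656
Step 2: 0.8 × 1.832² = 2.6850
Step 3: 0.8 × 1.832³ = 4.9189
Step 4: 0.8 × 1.832⁴ = 9.0114
Step 5: 0.8 × 1.832⁵ = 16.5089

0.8000rem, 1.4656rem, 2.6850rem, 4.9189rem, 9.0114rem, 16.5089rem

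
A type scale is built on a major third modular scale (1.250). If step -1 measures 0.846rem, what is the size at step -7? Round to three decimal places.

0.846 ÷ 1.250⁶ = 0.846 ÷ 3.81470 ≈ 0.222

0.222rem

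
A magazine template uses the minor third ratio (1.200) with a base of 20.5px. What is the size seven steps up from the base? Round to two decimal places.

73.46px

Every step multiplies by the scale ratio.
20.5 × 1.200⁷ = 20.5 × 3.58318 ≈ 73.46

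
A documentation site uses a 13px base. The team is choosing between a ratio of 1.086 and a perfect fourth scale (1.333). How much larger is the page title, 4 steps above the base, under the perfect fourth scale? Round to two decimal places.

At 1.086: 13.0 × 1.086⁴ = 18.0827px
Perfect fourth: 13.0 × 1.333⁴ = 41.0453px
Difference: 41.0453 − 18.0827 = 22.9626px

22.96px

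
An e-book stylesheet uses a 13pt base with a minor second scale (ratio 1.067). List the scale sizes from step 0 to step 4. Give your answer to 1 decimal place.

Step 0: 13pt
Step 1: 13.0 × 1.067 = 13.9
Step 2: 13.0 × 1.067² = 14.8
Step 3: 13.0 × 1.067³ = 15.8
Step 4: 13.0 × 1.067⁴ = 16.9

13.0pt, 13.9pt, 14.8pt, 15.8pt, 16.9pt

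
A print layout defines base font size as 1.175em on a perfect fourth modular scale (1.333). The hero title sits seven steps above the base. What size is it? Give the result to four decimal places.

1.175 × 1.333⁷ = 1.175 × 7.47844 ≈ 8.7872

8.7872em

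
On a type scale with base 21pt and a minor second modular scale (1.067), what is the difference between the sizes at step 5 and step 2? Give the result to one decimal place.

Step 2: 21.0 × 1.067² = 23.908pt
Step 5: 21.0 × 1.067⁵ = 29.043pt
Difference: 29.043 − 23.908 = 5.135pt

5.1pt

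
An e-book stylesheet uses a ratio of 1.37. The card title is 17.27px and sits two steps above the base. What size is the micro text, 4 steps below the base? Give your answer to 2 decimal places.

17.27 ÷ 1.37⁶ = 17.27 ÷ 6.61186 ≈ 2.612

2.61px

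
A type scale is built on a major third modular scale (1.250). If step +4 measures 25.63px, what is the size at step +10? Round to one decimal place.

25.63 × 1.250⁶ = 25.63 × 3.81470 ≈ 97.771

97.8px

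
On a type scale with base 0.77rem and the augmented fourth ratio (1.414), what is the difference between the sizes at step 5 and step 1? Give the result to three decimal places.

3.264rem

Step 1: 0.77 × 1.414 = 1.08878rem
Step 5: 0.77 × 1.414⁵ = 4.35249rem
Difference: 4.35249 − 1.08878 = 3.26371rem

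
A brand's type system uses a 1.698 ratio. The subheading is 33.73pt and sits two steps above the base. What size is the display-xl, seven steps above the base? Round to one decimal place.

The gap is 7 − (2) = 5 steps, so the factor is 1.698^5.
33.73 × 1.698⁵ = 33.73 × 14.11525 ≈ 476.107

476.1pt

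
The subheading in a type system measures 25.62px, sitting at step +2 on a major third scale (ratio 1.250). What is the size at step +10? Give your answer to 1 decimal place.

152.7px

Moving from step +2 to step +10 is 8 steps up, so multiply by r⁸.
25.62 × 1.250⁸ = 25.62 × 5.96046 ≈ 152.707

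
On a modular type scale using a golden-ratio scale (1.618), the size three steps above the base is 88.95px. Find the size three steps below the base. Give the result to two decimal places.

4.96px

88.95 ÷ 1.618⁶ = 88.95 ÷ 17.94201 ≈ 4.958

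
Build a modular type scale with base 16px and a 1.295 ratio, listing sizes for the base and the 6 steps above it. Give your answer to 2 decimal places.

16.00px, 20.72px, 26.83px, 34.75px, 45.00px, 58.27px, 75.46px

Step 0: 16px
Step 1: 16.0 × 1.295 = 20.72
Step 2: 16.0 × 1.295² = 26.83
Step 3: 16.0 × 1.295³ = 34.75
Step 4: 16.0 × 1.295⁴ = 45.00
Step 5: 16.0 × 1.295⁵ = 58.27
Step 6: 16.0 × 1.295⁶ = 75.46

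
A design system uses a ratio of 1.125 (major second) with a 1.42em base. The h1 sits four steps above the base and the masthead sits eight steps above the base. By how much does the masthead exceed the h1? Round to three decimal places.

1.369em

Step 4: 1.42 × 1.125⁴ = 2.27457em
Step 8: 1.42 × 1.125⁸ = 3.64341em
Difference: 3.64341 − 2.27457 = 1.36884em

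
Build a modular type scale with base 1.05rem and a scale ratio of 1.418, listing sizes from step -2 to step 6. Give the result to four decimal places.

Step -2: 1.05 ÷ 1.418² = 0.5222
Step -1: 1.05 ÷ 1.418 = 0.7405
Step 0: 1.05rem
Step 1: 1.05 × 1.418 = 1.4889
Step 2: 1.05 × 1.418² = 2.1113
Step 3: 1.05 × 1.418³ = 2.9938
Step 4: 1.05 × 1.418⁴ = 4.2452
Step 5: 1.05 × 1.418⁵ = 6.0196
Step 6: 1.05 × 1.418⁶ = 8.5358

0.5222rem, 0.7405rem, 1.0500rem, 1.4889rem, 2.1113rem, 2.9938rem, 4.2452rem, 6.0196rem, 8.5358rem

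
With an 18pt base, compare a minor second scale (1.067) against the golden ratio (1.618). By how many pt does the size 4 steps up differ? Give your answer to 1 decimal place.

Minor second: 18.0 × 1.067⁴ = 23.331pt
Golden ratio: 18.0 × 1.618⁴ = 123.363pt
Difference: 123.363 − 23.331 = 100.032pt

100.0pt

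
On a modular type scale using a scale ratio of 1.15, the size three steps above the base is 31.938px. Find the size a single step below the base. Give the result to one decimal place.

18.3px

The gap is -1 − (3) = -4 steps, so the factor is 1.15^-4.
31.938 ÷ 1.15⁴ = 31.938 ÷ 1.74901 ≈ 18.261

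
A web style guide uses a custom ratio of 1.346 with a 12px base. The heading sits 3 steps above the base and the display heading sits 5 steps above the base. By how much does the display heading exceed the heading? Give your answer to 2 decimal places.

Step 3: 12.0 × 1.346³ = 29.2628px
Step 5: 12.0 × 1.346⁵ = 53.0159px
Difference: 53.0159 − 29.2628 = 23.7531px

23.75px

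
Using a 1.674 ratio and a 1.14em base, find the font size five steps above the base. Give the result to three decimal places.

Each step on a modular scale multiplies by the ratio, so the size n steps from the base is base × ratioⁿ.
1.14 × 1.674⁵ = 1.14 × 13.14550 ≈ 14.986

14.986em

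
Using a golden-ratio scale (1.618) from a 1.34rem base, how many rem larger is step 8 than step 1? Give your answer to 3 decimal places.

60.773rem

Step 1: 1.34 × 1.618 = 2.16812rem
Step 8: 1.34 × 1.618⁸ = 62.94090rem
Difference: 62.94090 − 2.16812 = 60.77278rem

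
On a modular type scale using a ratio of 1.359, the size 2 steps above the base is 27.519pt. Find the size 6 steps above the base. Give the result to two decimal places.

Moving from step +2 to step +6 is 4 steps up, so multiply by r⁴.
27.519 × 1.359⁴ = 27.519 × 3.41097 ≈ 93.866

93.87pt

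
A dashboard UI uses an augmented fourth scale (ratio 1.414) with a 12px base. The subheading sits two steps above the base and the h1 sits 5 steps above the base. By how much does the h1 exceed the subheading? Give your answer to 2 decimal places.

Step 2: 12.0 × 1.414² = 23.9928px
Step 5: 12.0 × 1.414⁵ = 67.8310px
Difference: 67.8310 − 23.9928 = 43.8382px

43.84px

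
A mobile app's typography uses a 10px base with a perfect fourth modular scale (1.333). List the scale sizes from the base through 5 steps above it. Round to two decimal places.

10.00px, 13.33px, 17.77px, 23.69px, 31.57px, 42.09px

Step 0: 10px
Step 1: 10.0 × 1.333 = 13.33
Step 2: 10.0 × 1.333² = 17.77
Step 3: 10.0 × 1.333³ = 23.69
Step 4: 10.0 × 1.333⁴ = 31.57
Step 5: 10.0 × 1.333⁵ = 42.09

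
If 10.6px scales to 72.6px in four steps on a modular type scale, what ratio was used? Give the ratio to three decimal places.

1.618

The ratio satisfies 10.6 × r⁴ = 72.6, so r = (72.6 / 10.6)^(1/4).
r = 6.8491^(1/4) ≈ 1.6177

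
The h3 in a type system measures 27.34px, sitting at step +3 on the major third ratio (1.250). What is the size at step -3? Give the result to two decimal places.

27.34 ÷ 1.250⁶ = 27.34 ÷ 3.81470 ≈ 7.167

7.17px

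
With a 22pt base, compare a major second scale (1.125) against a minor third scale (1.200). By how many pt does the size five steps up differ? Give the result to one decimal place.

Major second: 22.0 × 1.125⁵ = 39.645pt
Minor third: 22.0 × 1.200⁵ = 54.743pt
Difference: 54.743 − 39.645 = 15.098pt

15.1pt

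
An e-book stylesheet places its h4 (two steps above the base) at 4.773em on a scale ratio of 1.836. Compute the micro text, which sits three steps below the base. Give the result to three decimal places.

0.229em

Moving from step +2 to step -3 is 5 steps down, so divide by r⁵.
4.773 ÷ 1.836⁵ = 4.773 ÷ 20.86236 ≈ 0.229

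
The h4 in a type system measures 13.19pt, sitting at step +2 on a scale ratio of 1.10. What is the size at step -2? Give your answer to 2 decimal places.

13.19 ÷ 1.10⁴ = 13.19 ÷ 1.46410 ≈ 9.009

9.01pt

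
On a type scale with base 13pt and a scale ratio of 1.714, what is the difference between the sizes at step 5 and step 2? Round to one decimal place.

Step 2: 13.0 × 1.714² = 38.191pt
Step 5: 13.0 × 1.714⁵ = 192.308pt
Difference: 192.308 − 38.191 = 154.117pt

154.1pt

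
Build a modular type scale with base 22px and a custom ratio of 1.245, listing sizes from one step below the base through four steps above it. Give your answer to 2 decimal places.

17.67px, 22.00px, 27.39px, 34.10px, 42.46px, 52.86px

Step -1: 22.0 ÷ 1.245 = 17.67
Step 0: 22px
Step 1: 22.0 × 1.245 = 27.39
Step 2: 22.0 × 1.245² = 34.10
Step 3: 22.0 × 1.245³ = 42.46
Step 4: 22.0 × 1.245⁴ = 52.86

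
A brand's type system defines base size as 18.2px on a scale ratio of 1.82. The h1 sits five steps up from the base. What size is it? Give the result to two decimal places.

18.2 × 1.82⁵ = 18.2 × 19.96903 ≈ 363.44

363.44px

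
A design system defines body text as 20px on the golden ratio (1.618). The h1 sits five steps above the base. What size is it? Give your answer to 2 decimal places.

Every step multiplies by the scale ratio.
20.0 × 1.618⁵ = 20.0 × 11.08901 ≈ 221.78

221.78px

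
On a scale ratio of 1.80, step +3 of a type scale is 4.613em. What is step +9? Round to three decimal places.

4.613 × 1.80⁶ = 4.613 × 34.01222 ≈ 156.898

156.898em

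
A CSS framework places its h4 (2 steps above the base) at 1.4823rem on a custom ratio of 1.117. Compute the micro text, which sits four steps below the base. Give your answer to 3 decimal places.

The gap is -4 − (2) = -6 steps, so the factor is 1.117^-6.
1.4823 ÷ 1.117⁶ = 1.4823 ÷ 1.94231 ≈ 0.763

0.763rem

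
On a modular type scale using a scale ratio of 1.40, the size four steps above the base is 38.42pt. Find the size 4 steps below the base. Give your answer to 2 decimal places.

2.60pt

38.42 ÷ 1.40⁸ = 38.42 ÷ 14.75789 ≈ 2.603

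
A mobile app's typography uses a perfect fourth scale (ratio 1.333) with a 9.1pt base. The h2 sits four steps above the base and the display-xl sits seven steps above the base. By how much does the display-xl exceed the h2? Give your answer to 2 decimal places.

Step 4: 9.1 × 1.333⁴ = 28.7317pt
Step 7: 9.1 × 1.333⁷ = 68.0538pt
Difference: 68.0538 − 28.7317 = 39.3221pt

39.32pt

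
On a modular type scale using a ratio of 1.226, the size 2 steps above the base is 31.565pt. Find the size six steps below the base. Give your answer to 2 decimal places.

6.18pt

Moving from step +2 to step -6 is 8 steps down, so divide by r⁸.
31.565 ÷ 1.226⁸ = 31.565 ÷ 5.10415 ≈ 6.184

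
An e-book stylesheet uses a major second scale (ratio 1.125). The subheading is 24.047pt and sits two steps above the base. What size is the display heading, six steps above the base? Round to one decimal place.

38.5pt

The gap is 6 − (2) = 4 steps, so the factor is 1.125^4.
24.047 × 1.125⁴ = 24.047 × 1.60181 ≈ 38.519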